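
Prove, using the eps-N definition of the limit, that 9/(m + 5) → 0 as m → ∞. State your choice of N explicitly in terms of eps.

N = 9/eps

Let eps > 0. For m ≥ 1, |9/(m + 5) − 0| = 9/(m + 5) ≤ 9/m.
We need 9/m < eps, i.e. m > 9/eps.
Take N = 9/eps. If m > N then |9/(m + 5)| ≤ 9/m < eps.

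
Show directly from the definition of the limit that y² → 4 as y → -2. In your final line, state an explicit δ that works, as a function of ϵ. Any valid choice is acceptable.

δ = min(1, ϵ/5)

Suppose ϵ > 0. We seek δ > 0 with 0 < |y + 2| < δ ⇒ |y² − 4| < ϵ.
Factor: y² − 4 = (y + 2)(y - 2), so |y² − 4| = |y + 2|·|y - 2|.
Impose δ ≤ 1 so that |y| < 3; then |y - 2| ≤ 5.
Hence |y² − 4| ≤ 5|y + 2|, which is < ϵ once |y + 2| < ϵ/5.
Take δ = min(1, ϵ/5). If 0 < |y + 2| < δ then both bounds hold and |y² − 4| ≤ 5|y + 2| < 5·(ϵ/5) = ϵ.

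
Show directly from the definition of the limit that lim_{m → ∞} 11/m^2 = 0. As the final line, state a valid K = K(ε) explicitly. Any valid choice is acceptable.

Let ε > 0 be given. For m ≥ 1, |11/m^2 − 0| = 11/m^2.
11/m^2 < ε ⇔ m^2 > 11/ε ⇔ m > (11/ε)^{1/2}.
Take K = (11/ε)^{1/2}. Then m > K implies 11/m^2 < ε.

K = (11/ε)^{1/2}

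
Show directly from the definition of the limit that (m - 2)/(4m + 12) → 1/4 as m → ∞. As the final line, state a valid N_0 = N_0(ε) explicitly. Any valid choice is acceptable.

Suppose ε > 0. For m ≥ 1, |(m - 2)/(4m + 12) − (1/4)| = |-20|/(4(4m + 12)) = 20/(4(4m + 12)).
Since 4m + 12 ≥ 4m for m ≥ 1, this is ≤ 20/(4·4m) = (5/4)/m.
So |(m - 2)/(4m + 12) − (1/4)| < ε whenever m > (5/4)/ε.
Take N_0 = (5/4)/ε. If m > N_0 then |(m - 2)/(4m + 12) − (1/4)| ≤ (5/4)/m < ε.

N_0 = (5/4)/ε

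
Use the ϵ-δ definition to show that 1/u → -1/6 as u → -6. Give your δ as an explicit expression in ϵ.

δ = min(3, 18ϵ)

Suppose ϵ > 0. We seek δ > 0 such that 0 < |u + 6| < δ implies |1/u + 1/6| < ϵ.
|1/u + 1/6| = |-6 − u|/(6·|u|) = |u + 6|/(6|u|).
Require δ ≤ 3 so that |u| > 6 − 3 = 3, hence 6|u| > 18.
Then |1/u + 1/6| < |u + 6|/18, which is < ϵ when |u + 6| < 18ϵ.
Take δ = min(3, 18ϵ). Then 0 < |u + 6| < δ gives both |u + 6| < 3 and |u + 6| < 18ϵ, so |1/u + 1/6| < ϵ.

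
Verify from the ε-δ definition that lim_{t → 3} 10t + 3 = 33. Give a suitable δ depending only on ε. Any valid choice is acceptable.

δ = ε/10

Fix ε > 0. We need δ > 0 so that 0 < |t − 3| < δ implies |(10t + 3) − 33| < ε.
|(10t + 3) − 33| = |10t - 30| = 10|t − 3|.
So 10|t − 3| < ε exactly when |t − 3| < ε/10.
Take δ = ε/10. If 0 < |t − 3| < δ then |(10t + 3) − 33| = 10|t − 3| < 10·(ε/10) = ε.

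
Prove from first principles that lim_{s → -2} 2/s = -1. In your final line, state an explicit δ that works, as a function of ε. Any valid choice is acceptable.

Let ε > 0. We seek δ > 0 such that 0 < |s + 2| < δ implies |2/s + 1| < ε.
|2/s + 1| = 2·|-2 − s|/(2·|s|) = 2|s + 2|/(2|s|).
Restrict δ ≤ 1. Then |s + 2| < 1 gives |s| > 1, so 2|s| > 2.
Then |2/s + 1| < 2|s + 2|/2, which is < ε when |s + 2| < ε.
Take δ = min(1, ε). Then 0 < |s + 2| < δ gives both |s + 2| < 1 and |s + 2| < ε, so |2/s + 1| < ε.

δ = min(1, ε)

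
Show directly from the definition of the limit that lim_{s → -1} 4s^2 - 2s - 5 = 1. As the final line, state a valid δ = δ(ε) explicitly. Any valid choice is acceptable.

Let ε > 0. We want δ > 0 such that 0 < |s + 1| < δ implies |(4s^2 - 2s - 5) − 1| < ε.
(4s^2 - 2s - 5) − 1 = 4s^2 - 2s - 6 = (s + 1)(4s - 6).
So |(4s^2 - 2s - 5) − 1| = |s + 1|·|4s - 6|.
Assume first that |s + 1| < 1, so |s| < 2. Then |4s - 6| ≤ 4·2 + 6 = 14.
Hence |(4s^2 - 2s - 5) − 1| ≤ 14|s + 1| < ε provided |s + 1| < ε/14.
Take δ = min(1, ε/14). Then 0 < |s + 1| < δ gives both |s + 1| < 1 and |s + 1| < ε/14, so |(4s^2 - 2s - 5) − 1| < ε.

δ = min(1, ε/14)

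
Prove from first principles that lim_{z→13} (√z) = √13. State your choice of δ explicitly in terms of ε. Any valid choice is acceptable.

δ = min(13, √13·ε)

Fix ε > 0. We want δ > 0 such that 0 < |z − 13| < δ implies |√z − √13| < ε.
Rationalise: √z − √13 = (z − 13)/(√z + √13), so |√z − √13| = |z − 13|/(√z + √13).
Restrict δ ≤ 13 so that |z − 13| < 13 forces z > 0, and then √z + √13 > √13.
Hence |√z − √13| < |z − 13|/√13, which is < ε once |z − 13| < √13·ε.
Take δ = min(13, √13·ε). If 0 < |z − 13| < δ then z > 0 and |√z − √13| < |z − 13|/√13 < ε.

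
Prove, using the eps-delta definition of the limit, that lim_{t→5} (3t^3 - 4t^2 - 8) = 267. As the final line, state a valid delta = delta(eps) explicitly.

Fix eps > 0. We want delta > 0 such that 0 < |t − 5| < delta implies |(3t^3 - 4t^2 - 8) − 267| < eps.
(3t^3 - 4t^2 - 8) − 267 = 3t^3 - 4t^2 - 275 = (t − 5)(3t^2 + 11t + 55).
So |(3t^3 - 4t^2 - 8) − 267| = |t − 5|·|3t^2 + 11t + 55|.
Assume first that |t − 5| < 1, so |t| < 6. Then |3t^2 + 11t + 55| ≤ 3·6^2 + 11·6 + 55 = 229.
Hence |(3t^3 - 4t^2 - 8) − 267| ≤ 229|t − 5| < eps provided |t − 5| < eps/229.
Choosing delta = min(1, eps/229) ensures both conditions, hence |(3t^3 - 4t^2 - 8) − 267| < eps.

delta = min(1, eps/229)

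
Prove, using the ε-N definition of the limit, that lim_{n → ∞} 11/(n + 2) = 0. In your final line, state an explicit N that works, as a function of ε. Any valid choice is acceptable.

Suppose ε > 0. For n ≥ 1, |11/(n + 2) − 0| = 11/(n + 2) ≤ 11/n.
We need 11/n < ε, i.e. n > 11/ε.
Take N = 11/ε. If n > N then |11/(n + 2)| ≤ 11/n < ε.

N = 11/ε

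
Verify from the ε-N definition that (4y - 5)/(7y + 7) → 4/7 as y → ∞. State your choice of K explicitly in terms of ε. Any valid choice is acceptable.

K = (9/7)/ε

Fix ε > 0. We seek K > 0 such that y > K implies |(4y - 5)/(7y + 7) − (4/7)| < ε.
(4y - 5)/(7y + 7) − (4/7) = (7(4y - 5) − 4(7y + 7)) / (7(7y + 7)) = -63/(7(7y + 7)).
For y > 0 we have 7y + 7 > 7y, so |(4y - 5)/(7y + 7) − (4/7)| = 63/(7(7y + 7)) < 63/(7·7y) = (9/7)/y.
Thus |(4y - 5)/(7y + 7) − (4/7)| < ε whenever y > (9/7)/ε.
Take K = (9/7)/ε. If y > K then |(4y - 5)/(7y + 7) − (4/7)| < (9/7)/y < ε.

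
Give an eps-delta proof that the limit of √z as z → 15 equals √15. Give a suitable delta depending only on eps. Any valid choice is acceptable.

delta = min(15, √15·eps)

Let eps > 0. We want delta > 0 such that 0 < |z − 15| < delta implies |√z − √15| < eps.
Rationalise: √z − √15 = (z − 15)/(√z + √15), so |√z − √15| = |z − 15|/(√z + √15).
Restrict delta ≤ 15 so that |z − 15| < 15 forces z > 0, and then √z + √15 > √15.
Hence |√z − √15| < |z − 15|/√15, which is < eps once |z − 15| < √15·eps.
Take delta = min(15, √15·eps). If 0 < |z − 15| < delta then z > 0 and |√z − √15| < |z − 15|/√15 < eps.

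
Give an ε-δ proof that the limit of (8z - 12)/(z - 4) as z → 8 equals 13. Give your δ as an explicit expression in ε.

δ = min(2, (2/5)ε)

Suppose ε > 0. We want δ > 0 with 0 < |z − 8| < δ ⇒ |(8z - 12)/(z - 4) − 13| < ε.
Combining over a common denominator, (8z - 12)/(z - 4) − 13 = [(8z - 12)·4 − 52·(z - 4)] / [4·(z - 4)] = -20(z − 8) / (4(z - 4)).
So |(8z - 12)/(z - 4) − 13| = 20|z − 8| / (4·|z − 4|).
Require δ ≤ 2, so |z − 4| ≥ |4| − |z − 8| > 4 − 2 = 2.
Hence |(8z - 12)/(z - 4) − 13| < 20|z − 8|/(4·2) = (5/2)|z − 8|, which is < ε once |z − 8| < (2/5)ε.
Take δ = min(2, (2/5)ε). Then 0 < |z − 8| < δ forces both bounds, so |(8z - 12)/(z - 4) − 13| < ε.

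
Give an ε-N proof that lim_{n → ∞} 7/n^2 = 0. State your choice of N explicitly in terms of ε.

Let ε > 0. For n ≥ 1, |7/n^2 − 0| = 7/n^2.
7/n^2 < ε ⇔ n^2 > 7/ε ⇔ n > (7/ε)^{1/2}.
Take N = (7/ε)^{1/2}. Then n > N implies 7/n^2 < ε.

N = (7/ε)^{1/2}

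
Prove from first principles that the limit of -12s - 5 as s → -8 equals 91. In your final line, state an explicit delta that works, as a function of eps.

Let eps > 0 be given. We need delta > 0 so that 0 < |s + 8| < delta implies |(-12s - 5) − 91| < eps.
Since (-12s - 5) − 91 = -12(s + 8), we have |(-12s - 5) − 91| = 12|s + 8|.
Thus it suffices that |s + 8| < eps/12.
Choosing delta = eps/12 gives |(-12s - 5) − 91| = 12|s + 8| < eps whenever |s + 8| < delta.

delta = eps/12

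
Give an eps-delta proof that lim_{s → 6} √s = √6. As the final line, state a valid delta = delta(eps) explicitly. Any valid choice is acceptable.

delta = min(6, √6·eps)

Suppose eps > 0. We want delta > 0 such that 0 < |s − 6| < delta implies |√s − √6| < eps.
Rationalise: √s − √6 = (s − 6)/(√s + √6), so |√s − √6| = |s − 6|/(√s + √6).
Restrict delta ≤ 6 so that |s − 6| < 6 forces s > 0, and then √s + √6 > √6.
Hence |√s − √6| < |s − 6|/√6, which is < eps once |s − 6| < √6·eps.
Take delta = min(6, √6·eps). If 0 < |s − 6| < delta then s > 0 and |√s − √6| < |s − 6|/√6 < eps.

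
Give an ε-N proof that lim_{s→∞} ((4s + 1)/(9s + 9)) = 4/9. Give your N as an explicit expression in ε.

Let ε > 0. We seek N > 0 such that s > N implies |(4s + 1)/(9s + 9) − (4/9)| < ε.
(4s + 1)/(9s + 9) − (4/9) = (9(4s + 1) − 4(9s + 9)) / (9(9s + 9)) = -27/(9(9s + 9)).
For s > 0 we have 9s + 9 > 9s, so |(4s + 1)/(9s + 9) − (4/9)| = 27/(9(9s + 9)) < 27/(9·9s) = (1/3)/s.
Thus |(4s + 1)/(9s + 9) − (4/9)| < ε whenever s > (1/3)/ε.
Take N = (1/3)/ε. If s > N then |(4s + 1)/(9s + 9) − (4/9)| < (1/3)/s < ε.

N = (1/3)/ε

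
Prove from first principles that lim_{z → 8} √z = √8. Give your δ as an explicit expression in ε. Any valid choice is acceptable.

δ = min(8, √8·ε)

Fix ε > 0. We want δ > 0 such that 0 < |z − 8| < δ implies |√z − √8| < ε.
Multiplying by the conjugate, |√z − √8| = |z − 8|/(√z + √8).
Restrict δ ≤ 8 so that |z − 8| < 8 forces z > 0, and then √z + √8 > √8.
Hence |√z − √8| < |z − 8|/√8, which is < ε once |z − 8| < √8·ε.
Take δ = min(8, √8·ε). If 0 < |z − 8| < δ then z > 0 and |√z − √8| < |z − 8|/√8 < ε.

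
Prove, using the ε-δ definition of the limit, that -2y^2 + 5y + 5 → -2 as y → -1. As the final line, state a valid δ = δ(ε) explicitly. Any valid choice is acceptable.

Let ε > 0 be given. We want δ > 0 such that 0 < |y + 1| < δ implies |(-2y^2 + 5y + 5) + 2| < ε.
(-2y^2 + 5y + 5) + 2 = -2y^2 + 5y + 7 = (y + 1)(-2y + 7).
So |(-2y^2 + 5y + 5) + 2| = |y + 1|·|-2y + 7|.
Assume first that |y + 1| < 1, so |y| < 2. Then |-2y + 7| ≤ 2·2 + 7 = 11.
Hence |(-2y^2 + 5y + 5) + 2| ≤ 11|y + 1| < ε provided |y + 1| < ε/11.
Choosing δ = min(1, ε/11) ensures both conditions, hence |(-2y^2 + 5y + 5) + 2| < ε.

δ = min(1, ε/11)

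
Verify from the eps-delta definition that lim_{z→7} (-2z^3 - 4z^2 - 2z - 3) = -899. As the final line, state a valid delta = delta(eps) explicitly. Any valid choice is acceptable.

Fix eps > 0. We want delta > 0 such that 0 < |z − 7| < delta implies |(-2z^3 - 4z^2 - 2z - 3) + 899| < eps.
(-2z^3 - 4z^2 - 2z - 3) + 899 = -2z^3 - 4z^2 - 2z + 896 = (z − 7)(-2z^2 - 18z - 128).
So |(-2z^3 - 4z^2 - 2z - 3) + 899| = |z − 7|·|-2z^2 - 18z - 128|.
Assume first that |z − 7| < 1, so |z| < 8. Then |-2z^2 - 18z - 128| ≤ 2·8^2 + 18·8 + 128 = 400.
Hence |(-2z^3 - 4z^2 - 2z - 3) + 899| ≤ 400|z − 7| < eps provided |z − 7| < eps/400.
Choosing delta = min(1, eps/400) ensures both conditions, hence |(-2z^3 - 4z^2 - 2z - 3) + 899| < eps.

delta = min(1, eps/400)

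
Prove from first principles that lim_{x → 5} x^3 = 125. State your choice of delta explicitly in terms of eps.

delta = min(1, eps/91)

Suppose eps > 0. We seek delta > 0 with 0 < |x − 5| < delta ⇒ |x^3 − 125| < eps.
Factor: x^3 − 125 = (x − 5)(x^2 + 5x + 25), so |x^3 − 125| = |x − 5|·|x^2 + 5x + 25|.
Restrict delta ≤ 1. Then |x − 5| < 1 gives |x| < 6, so by the triangle inequality |x^2 + 5x + 25| ≤ 6^2 + 5·6 + 25 = 91.
Hence |x^3 − 125| ≤ 91|x − 5|, which is < eps once |x − 5| < eps/91.
Take delta = min(1, eps/91). If 0 < |x − 5| < delta then both bounds hold and |x^3 − 125| ≤ 91|x − 5| < 91·(eps/91) = eps.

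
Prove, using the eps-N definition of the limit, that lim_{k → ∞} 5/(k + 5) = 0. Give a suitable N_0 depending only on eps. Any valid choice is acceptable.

Let eps > 0 be given. For k ≥ 1, |5/(k + 5) − 0| = 5/(k + 5) ≤ 5/k.
We need 5/k < eps, i.e. k > 5/eps.
Take N_0 = 5/eps. If k > N_0 then |5/(k + 5)| ≤ 5/k < eps.

N_0 = 5/eps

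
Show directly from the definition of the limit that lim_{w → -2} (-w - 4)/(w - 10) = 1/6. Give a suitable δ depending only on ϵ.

δ = min(6, (36/7)ϵ)

Fix ϵ > 0. We want δ > 0 with 0 < |w + 2| < δ ⇒ |(-w - 4)/(w - 10) − (1/6)| < ϵ.
Combining over a common denominator, (-w - 4)/(w - 10) − (1/6) = [(-w - 4)·(-12) − (-2)·(w - 10)] / [(-12)·(w - 10)] = 14(w + 2) / ((-12)(w - 10)).
So |(-w - 4)/(w - 10) − (1/6)| = 14|w + 2| / (12·|w − 10|).
Require δ ≤ 6, so |w − 10| ≥ |-12| − |w + 2| > 12 − 6 = 6.
Hence |(-w - 4)/(w - 10) − (1/6)| < 14|w + 2|/(12·6) = (7/36)|w + 2|, which is < ϵ once |w + 2| < (36/7)ϵ.
Take δ = min(6, (36/7)ϵ). Then 0 < |w + 2| < δ forces both bounds, so |(-w - 4)/(w - 10) − (1/6)| < ϵ.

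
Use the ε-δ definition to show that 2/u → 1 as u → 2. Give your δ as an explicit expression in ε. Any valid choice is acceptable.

δ = min(1, ε)

Let ε > 0 be given. We seek δ > 0 such that 0 < |u − 2| < δ implies |2/u − 1| < ε.
|2/u − 1| = 2·|2 − u|/(2·|u|) = 2|u − 2|/(2|u|).
Require δ ≤ 1 so that |u| > 2 − 1 = 1, hence 2|u| > 2.
Then |2/u − 1| < 2|u − 2|/2, which is < ε when |u − 2| < ε.
Take δ = min(1, ε). Then 0 < |u − 2| < δ gives both |u − 2| < 1 and |u − 2| < ε, so |2/u − 1| < ε.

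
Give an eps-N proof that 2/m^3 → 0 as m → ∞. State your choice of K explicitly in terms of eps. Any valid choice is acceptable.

K = (2/eps)^{1/3}

Let eps > 0. For m ≥ 1, |2/m^3 − 0| = 2/m^3.
2/m^3 < eps ⇔ m^3 > 2/eps ⇔ m > (2/eps)^{1/3}.
Take K = (2/eps)^{1/3}. Then m > K implies 2/m^3 < eps.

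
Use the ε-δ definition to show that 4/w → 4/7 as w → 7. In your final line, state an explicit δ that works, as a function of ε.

δ = min(7/2, (49/8)ε)

Fix ε > 0. We seek δ > 0 such that 0 < |w − 7| < δ implies |4/w − (4/7)| < ε.
|4/w − (4/7)| = 4·|7 − w|/(7·|w|) = 4|w − 7|/(7|w|).
Require δ ≤ 7/2 so that |w| > 7 − 7/2 = 7/2, hence 7|w| > 49/2.
Then |4/w − (4/7)| < 4|w − 7|/(49/2), which is < ε when |w − 7| < (49/8)ε.
Take δ = min(7/2, (49/8)ε). Then 0 < |w − 7| < δ gives both |w − 7| < 7/2 and |w − 7| < (49/8)ε, so |4/w − (4/7)| < ε.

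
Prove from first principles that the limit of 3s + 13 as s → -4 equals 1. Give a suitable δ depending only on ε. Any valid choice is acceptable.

Suppose ε > 0. We need δ > 0 so that 0 < |s + 4| < δ implies |(3s + 13) − 1| < ε.
|(3s + 13) − 1| = |3s + 12| = 3|s + 4|.
Thus it suffices that |s + 4| < ε/3.
Take δ = ε/3. If 0 < |s + 4| < δ then |(3s + 13) − 1| = 3|s + 4| < 3·(ε/3) = ε.

δ = ε/3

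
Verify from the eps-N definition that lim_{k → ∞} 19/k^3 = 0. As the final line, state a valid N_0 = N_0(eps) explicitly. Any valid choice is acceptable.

Let eps > 0 be given. For k ≥ 1, |19/k^3 − 0| = 19/k^3.
19/k^3 < eps ⇔ k^3 > 19/eps ⇔ k > (19/eps)^{1/3}.
Take N_0 = (19/eps)^{1/3}. Then k > N_0 implies 19/k^3 < eps.

N_0 = (19/eps)^{1/3}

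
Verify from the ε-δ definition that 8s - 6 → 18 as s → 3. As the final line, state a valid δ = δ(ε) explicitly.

Fix ε > 0. We need δ > 0 so that 0 < |s − 3| < δ implies |(8s - 6) − 18| < ε.
Since (8s - 6) − 18 = 8(s − 3), we have |(8s - 6) − 18| = 8|s − 3|.
So 8|s − 3| < ε exactly when |s − 3| < ε/8.
Choosing δ = ε/8 gives |(8s - 6) − 18| = 8|s − 3| < ε whenever |s − 3| < δ.

δ = ε/8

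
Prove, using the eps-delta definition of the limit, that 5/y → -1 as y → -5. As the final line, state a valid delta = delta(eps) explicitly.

delta = min(5/2, (5/2)eps)

Suppose eps > 0. We seek delta > 0 such that 0 < |y + 5| < delta implies |5/y + 1| < eps.
|5/y + 1| = 5·|-5 − y|/(5·|y|) = 5|y + 5|/(5|y|).
Require delta ≤ 5/2 so that |y| > 5 − 5/2 = 5/2, hence 5|y| > 25/2.
Then |5/y + 1| < 5|y + 5|/(25/2), which is < eps when |y + 5| < (5/2)eps.
Take delta = min(5/2, (5/2)eps). Then 0 < |y + 5| < delta gives both |y + 5| < 5/2 and |y + 5| < (5/2)eps, so |5/y + 1| < eps.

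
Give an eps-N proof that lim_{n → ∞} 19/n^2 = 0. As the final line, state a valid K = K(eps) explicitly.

Let eps > 0 be given. For n ≥ 1, |19/n^2 − 0| = 19/n^2.
19/n^2 < eps ⇔ n^2 > 19/eps ⇔ n > (19/eps)^{1/2}.
Take K = (19/eps)^{1/2}. Then n > K implies 19/n^2 < eps.

K = (19/eps)^{1/2}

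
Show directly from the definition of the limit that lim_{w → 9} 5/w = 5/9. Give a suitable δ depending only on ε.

Fix ε > 0. We seek δ > 0 such that 0 < |w − 9| < δ implies |5/w − (5/9)| < ε.
|5/w − (5/9)| = 5·|9 − w|/(9·|w|) = 5|w − 9|/(9|w|).
Require δ ≤ 9/2 so that |w| > 9 − 9/2 = 9/2, hence 9|w| > 81/2.
Then |5/w − (5/9)| < 5|w − 9|/(81/2), which is < ε when |w − 9| < (81/10)ε.
Take δ = min(9/2, (81/10)ε). Then 0 < |w − 9| < δ gives both |w − 9| < 9/2 and |w − 9| < (81/10)ε, so |5/w − (5/9)| < ε.

δ = min(9/2, (81/10)ε)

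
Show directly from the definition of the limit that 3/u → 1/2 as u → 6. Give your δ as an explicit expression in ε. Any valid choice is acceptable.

δ = min(3, 6ε)

Suppose ε > 0. We seek δ > 0 such that 0 < |u − 6| < δ implies |3/u − (1/2)| < ε.
|3/u − (1/2)| = 3·|6 − u|/(6·|u|) = 3|u − 6|/(6|u|).
Restrict δ ≤ 3. Then |u − 6| < 3 gives |u| > 3, so 6|u| > 18.
Then |3/u − (1/2)| < 3|u − 6|/18, which is < ε when |u − 6| < 6ε.
Take δ = min(3, 6ε). Then 0 < |u − 6| < δ gives both |u − 6| < 3 and |u − 6| < 6ε, so |3/u − (1/2)| < ε.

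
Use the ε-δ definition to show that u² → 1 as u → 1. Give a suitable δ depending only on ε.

Let ε > 0 be given. We seek δ > 0 with 0 < |u − 1| < δ ⇒ |u² − 1| < ε.
Factor: u² − 1 = (u − 1)(u + 1), so |u² − 1| = |u − 1|·|u + 1|.
Restrict δ ≤ 1. Then |u − 1| < 1 gives |u| < 2, so by the triangle inequality |u + 1| ≤ 2 + 1 = 3.
Hence |u² − 1| ≤ 3|u − 1|, which is < ε once |u − 1| < ε/3.
Take δ = min(1, ε/3). If 0 < |u − 1| < δ then both bounds hold and |u² − 1| ≤ 3|u − 1| < 3·(ε/3) = ε.

δ = min(1, ε/3)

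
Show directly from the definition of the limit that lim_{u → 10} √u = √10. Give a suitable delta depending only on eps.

delta = min(10, √10·eps)

Fix eps > 0. We want delta > 0 such that 0 < |u − 10| < delta implies |√u − √10| < eps.
Rationalise: √u − √10 = (u − 10)/(√u + √10), so |√u − √10| = |u − 10|/(√u + √10).
Restrict delta ≤ 10 so that |u − 10| < 10 forces u > 0, and then √u + √10 > √10.
Hence |√u − √10| < |u − 10|/√10, which is < eps once |u − 10| < √10·eps.
Take delta = min(10, √10·eps). If 0 < |u − 10| < delta then u > 0 and |√u − √10| < |u − 10|/√10 < eps.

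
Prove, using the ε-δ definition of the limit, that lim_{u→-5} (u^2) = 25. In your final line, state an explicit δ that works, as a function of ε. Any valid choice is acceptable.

δ = min(2, ε/12)

Let ε > 0. We seek δ > 0 with 0 < |u + 5| < δ ⇒ |u^2 − 25| < ε.
Factor: u^2 − 25 = (u + 5)(u - 5), so |u^2 − 25| = |u + 5|·|u - 5|.
Restrict δ ≤ 2. Then |u + 5| < 2 gives |u| < 7, so by the triangle inequality |u - 5| ≤ 7 + 5 = 12.
Hence |u^2 − 25| ≤ 12|u + 5|, which is < ε once |u + 5| < ε/12.
Take δ = min(2, ε/12). If 0 < |u + 5| < δ then both bounds hold and |u^2 − 25| ≤ 12|u + 5| < 12·(ε/12) = ε.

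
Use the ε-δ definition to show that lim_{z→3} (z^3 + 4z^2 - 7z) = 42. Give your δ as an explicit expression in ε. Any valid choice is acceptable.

δ = min(1, ε/58)

Let ε > 0. We want δ > 0 such that 0 < |z − 3| < δ implies |(z^3 + 4z^2 - 7z) − 42| < ε.
(z^3 + 4z^2 - 7z) − 42 = z^3 + 4z^2 - 7z - 42 = (z − 3)(z^2 + 7z + 14).
So |(z^3 + 4z^2 - 7z) − 42| = |z − 3|·|z^2 + 7z + 14|.
Assume first that |z − 3| < 1, so |z| < 4. Then |z^2 + 7z + 14| ≤ 4^2 + 7·4 + 14 = 58.
Hence |(z^3 + 4z^2 - 7z) − 42| ≤ 58|z − 3| < ε provided |z − 3| < ε/58.
Take δ = min(1, ε/58). Then 0 < |z − 3| < δ gives both |z − 3| < 1 and |z − 3| < ε/58, so |(z^3 + 4z^2 - 7z) − 42| < ε.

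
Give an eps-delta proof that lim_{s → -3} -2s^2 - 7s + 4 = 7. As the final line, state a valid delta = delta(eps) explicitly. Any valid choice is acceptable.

Fix eps > 0. We want delta > 0 such that 0 < |s + 3| < delta implies |(-2s^2 - 7s + 4) − 7| < eps.
(-2s^2 - 7s + 4) − 7 = -2s^2 - 7s - 3 = (s + 3)(-2s - 1).
So |(-2s^2 - 7s + 4) − 7| = |s + 3|·|-2s - 1|.
Require delta ≤ 2. Then |s + 3| < 2 gives |s| < 5, and by the triangle inequality |-2s - 1| ≤ 2·5 + 1 = 11.
Hence |(-2s^2 - 7s + 4) − 7| ≤ 11|s + 3| < eps provided |s + 3| < eps/11.
Take delta = min(2, eps/11). Then 0 < |s + 3| < delta gives both |s + 3| < 2 and |s + 3| < eps/11, so |(-2s^2 - 7s + 4) − 7| < eps.

delta = min(2, eps/11)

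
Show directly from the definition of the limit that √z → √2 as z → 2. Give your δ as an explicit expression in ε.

Let ε > 0 be given. We want δ > 0 such that 0 < |z − 2| < δ implies |√z − √2| < ε.
Multiplying by the conjugate, |√z − √2| = |z − 2|/(√z + √2).
Restrict δ ≤ 2 so that |z − 2| < 2 forces z > 0, and then √z + √2 > √2.
Hence |√z − √2| < |z − 2|/√2, which is < ε once |z − 2| < √2·ε.
Take δ = min(2, √2·ε). If 0 < |z − 2| < δ then z > 0 and |√z − √2| < |z − 2|/√2 < ε.

δ = min(2, √2·ε)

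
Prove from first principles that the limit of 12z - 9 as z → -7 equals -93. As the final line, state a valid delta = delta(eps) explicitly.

Let eps > 0 be given. We need delta > 0 so that 0 < |z + 7| < delta implies |(12z - 9) + 93| < eps.
Since (12z - 9) + 93 = 12(z + 7), we have |(12z - 9) + 93| = 12|z + 7|.
Thus it suffices that |z + 7| < eps/12.
Choosing delta = eps/12 gives |(12z - 9) + 93| = 12|z + 7| < eps whenever |z + 7| < delta.

delta = eps/12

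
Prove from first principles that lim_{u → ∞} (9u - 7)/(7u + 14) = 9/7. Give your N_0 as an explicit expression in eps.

Suppose eps > 0. We seek N_0 > 0 such that u > N_0 implies |(9u - 7)/(7u + 14) − (9/7)| < eps.
(9u - 7)/(7u + 14) − (9/7) = (7(9u - 7) − 9(7u + 14)) / (7(7u + 14)) = -175/(7(7u + 14)).
For u > 0 we have 7u + 14 > 7u, so |(9u - 7)/(7u + 14) − (9/7)| = 175/(7(7u + 14)) < 175/(7·7u) = (25/7)/u.
Thus |(9u - 7)/(7u + 14) − (9/7)| < eps whenever u > (25/7)/eps.
Take N_0 = (25/7)/eps. If u > N_0 then |(9u - 7)/(7u + 14) − (9/7)| < (25/7)/u < eps.

N_0 = (25/7)/eps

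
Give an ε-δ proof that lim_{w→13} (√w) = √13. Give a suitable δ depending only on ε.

Suppose ε > 0. We want δ > 0 such that 0 < |w − 13| < δ implies |√w − √13| < ε.
Rationalise: √w − √13 = (w − 13)/(√w + √13), so |√w − √13| = |w − 13|/(√w + √13).
Restrict δ ≤ 13 so that |w − 13| < 13 forces w > 0, and then √w + √13 > √13.
Hence |√w − √13| < |w − 13|/√13, which is < ε once |w − 13| < √13·ε.
Take δ = min(13, √13·ε). If 0 < |w − 13| < δ then w > 0 and |√w − √13| < |w − 13|/√13 < ε.

δ = min(13, √13·ε)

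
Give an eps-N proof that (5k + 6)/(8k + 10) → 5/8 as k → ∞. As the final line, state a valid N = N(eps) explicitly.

Suppose eps > 0. For k ≥ 1, |(5k + 6)/(8k + 10) − (5/8)| = |-2|/(8(8k + 10)) = 2/(8(8k + 10)).
Since 8k + 10 ≥ 8k for k ≥ 1, this is ≤ 2/(8·8k) = (1/32)/k.
So |(5k + 6)/(8k + 10) − (5/8)| < eps whenever k > (1/32)/eps.
Take N = (1/32)/eps. If k > N then |(5k + 6)/(8k + 10) − (5/8)| ≤ (1/32)/k < eps.

N = (1/32)/eps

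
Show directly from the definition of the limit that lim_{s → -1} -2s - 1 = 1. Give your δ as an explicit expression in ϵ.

Let ϵ > 0 be given. We need δ > 0 so that 0 < |s + 1| < δ implies |(-2s - 1) − 1| < ϵ.
|(-2s - 1) − 1| = |-2s - 2| = 2|s + 1|.
So 2|s + 1| < ϵ exactly when |s + 1| < ϵ/2.
Choosing δ = ϵ/2 gives |(-2s - 1) − 1| = 2|s + 1| < ϵ whenever |s + 1| < δ.

δ = ϵ/2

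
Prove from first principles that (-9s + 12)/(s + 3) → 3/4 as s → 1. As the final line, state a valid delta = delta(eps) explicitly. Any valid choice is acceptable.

delta = min(2, (8/39)eps)

Let eps > 0. We want delta > 0 with 0 < |s − 1| < delta ⇒ |(-9s + 12)/(s + 3) − (3/4)| < eps.
Combining over a common denominator, (-9s + 12)/(s + 3) − (3/4) = [(-9s + 12)·4 − 3·(s + 3)] / [4·(s + 3)] = -39(s − 1) / (4(s + 3)).
So |(-9s + 12)/(s + 3) − (3/4)| = 39|s − 1| / (4·|s + 3|).
Require delta ≤ 2, so |s + 3| ≥ |4| − |s − 1| > 4 − 2 = 2.
Hence |(-9s + 12)/(s + 3) − (3/4)| < 39|s − 1|/(4·2) = (39/8)|s − 1|, which is < eps once |s − 1| < (8/39)eps.
Take delta = min(2, (8/39)eps). Then 0 < |s − 1| < delta forces both bounds, so |(-9s + 12)/(s + 3) − (3/4)| < eps.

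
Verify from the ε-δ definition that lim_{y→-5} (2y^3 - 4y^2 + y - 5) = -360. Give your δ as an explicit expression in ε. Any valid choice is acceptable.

Let ε > 0 be given. We want δ > 0 such that 0 < |y + 5| < δ implies |(2y^3 - 4y^2 + y - 5) + 360| < ε.
(2y^3 - 4y^2 + y - 5) + 360 = 2y^3 - 4y^2 + y + 355 = (y + 5)(2y^2 - 14y + 71).
So |(2y^3 - 4y^2 + y - 5) + 360| = |y + 5|·|2y^2 - 14y + 71|.
Require δ ≤ 1. Then |y + 5| < 1 gives |y| < 6, and by the triangle inequality |2y^2 - 14y + 71| ≤ 2·6^2 + 14·6 + 71 = 227.
Hence |(2y^3 - 4y^2 + y - 5) + 360| ≤ 227|y + 5| < ε provided |y + 5| < ε/227.
Take δ = min(1, ε/227). Then 0 < |y + 5| < δ gives both |y + 5| < 1 and |y + 5| < ε/227, so |(2y^3 - 4y^2 + y - 5) + 360| < ε.

δ = min(1, ε/227)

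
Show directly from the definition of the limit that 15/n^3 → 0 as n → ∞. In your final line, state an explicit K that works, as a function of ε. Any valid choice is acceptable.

Let ε > 0 be given. For n ≥ 1, |15/n^3 − 0| = 15/n^3.
15/n^3 < ε ⇔ n^3 > 15/ε ⇔ n > (15/ε)^{1/3}.
Take K = (15/ε)^{1/3}. Then n > K implies 15/n^3 < ε.

K = (15/ε)^{1/3}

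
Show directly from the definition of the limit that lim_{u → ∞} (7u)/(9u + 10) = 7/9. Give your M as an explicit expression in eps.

Let eps > 0 be given. We seek M > 0 such that u > M implies |(7u)/(9u + 10) − (7/9)| < eps.
(7u)/(9u + 10) − (7/9) = (9(7u) − 7(9u + 10)) / (9(9u + 10)) = -70/(9(9u + 10)).
For u > 0 we have 9u + 10 > 9u, so |(7u)/(9u + 10) − (7/9)| = 70/(9(9u + 10)) < 70/(9·9u) = (70/81)/u.
Thus |(7u)/(9u + 10) − (7/9)| < eps whenever u > (70/81)/eps.
Take M = (70/81)/eps. If u > M then |(7u)/(9u + 10) − (7/9)| < (70/81)/u < eps.

M = (70/81)/eps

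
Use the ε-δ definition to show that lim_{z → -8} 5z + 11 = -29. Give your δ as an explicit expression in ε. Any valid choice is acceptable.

δ = ε/5

Fix ε > 0. We need δ > 0 so that 0 < |z + 8| < δ implies |(5z + 11) + 29| < ε.
|(5z + 11) + 29| = |5z + 40| = 5|z + 8|.
Thus it suffices that |z + 8| < ε/5.
Take δ = ε/5. If 0 < |z + 8| < δ then |(5z + 11) + 29| = 5|z + 8| < 5·(ε/5) = ε.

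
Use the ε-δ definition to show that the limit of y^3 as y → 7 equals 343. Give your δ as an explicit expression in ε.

δ = min(1, ε/169)

Let ε > 0 be given. We seek δ > 0 with 0 < |y − 7| < δ ⇒ |y^3 − 343| < ε.
Factor: y^3 − 343 = (y − 7)(y^2 + 7y + 49), so |y^3 − 343| = |y − 7|·|y^2 + 7y + 49|.
Impose δ ≤ 1 so that |y| < 8; then |y^2 + 7y + 49| ≤ 169.
Hence |y^3 − 343| ≤ 169|y − 7|, which is < ε once |y − 7| < ε/169.
Take δ = min(1, ε/169). If 0 < |y − 7| < δ then both bounds hold and |y^3 − 343| ≤ 169|y − 7| < 169·(ε/169) = ε.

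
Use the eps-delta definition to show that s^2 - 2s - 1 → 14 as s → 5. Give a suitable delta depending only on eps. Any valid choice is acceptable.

delta = min(1, eps/9)

Let eps > 0. We want delta > 0 such that 0 < |s − 5| < delta implies |(s^2 - 2s - 1) − 14| < eps.
(s^2 - 2s - 1) − 14 = s^2 - 2s - 15 = (s − 5)(s + 3).
So |(s^2 - 2s - 1) − 14| = |s − 5|·|s + 3|.
Require delta ≤ 1. Then |s − 5| < 1 gives |s| < 6, and by the triangle inequality |s + 3| ≤ 6 + 3 = 9.
Hence |(s^2 - 2s - 1) − 14| ≤ 9|s − 5| < eps provided |s − 5| < eps/9.
Take delta = min(1, eps/9). Then 0 < |s − 5| < delta gives both |s − 5| < 1 and |s − 5| < eps/9, so |(s^2 - 2s - 1) − 14| < eps.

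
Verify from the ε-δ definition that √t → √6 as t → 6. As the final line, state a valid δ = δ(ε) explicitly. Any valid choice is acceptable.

δ = min(6, √6·ε)

Let ε > 0. We want δ > 0 such that 0 < |t − 6| < δ implies |√t − √6| < ε.
Multiplying by the conjugate, |√t − √6| = |t − 6|/(√t + √6).
Restrict δ ≤ 6 so that |t − 6| < 6 forces t > 0, and then √t + √6 > √6.
Hence |√t − √6| < |t − 6|/√6, which is < ε once |t − 6| < √6·ε.
Take δ = min(6, √6·ε). If 0 < |t − 6| < δ then t > 0 and |√t − √6| < |t − 6|/√6 < ε.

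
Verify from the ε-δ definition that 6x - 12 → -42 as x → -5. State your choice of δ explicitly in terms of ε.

Let ε > 0. We need δ > 0 so that 0 < |x + 5| < δ implies |(6x - 12) + 42| < ε.
Since (6x - 12) + 42 = 6(x + 5), we have |(6x - 12) + 42| = 6|x + 5|.
So 6|x + 5| < ε exactly when |x + 5| < ε/6.
Take δ = ε/6. If 0 < |x + 5| < δ then |(6x - 12) + 42| = 6|x + 5| < 6·(ε/6) = ε.

δ = ε/6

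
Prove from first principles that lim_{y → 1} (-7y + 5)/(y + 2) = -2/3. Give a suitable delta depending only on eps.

delta = min(3/2, (9/38)eps)

Let eps > 0. We want delta > 0 with 0 < |y − 1| < delta ⇒ |(-7y + 5)/(y + 2) + 2/3| < eps.
Combining over a common denominator, (-7y + 5)/(y + 2) + 2/3 = [(-7y + 5)·3 − (-2)·(y + 2)] / [3·(y + 2)] = -19(y − 1) / (3(y + 2)).
So |(-7y + 5)/(y + 2) + 2/3| = 19|y − 1| / (3·|y + 2|).
Require delta ≤ 3/2, so |y + 2| ≥ |3| − |y − 1| > 3 − 3/2 = 3/2.
Hence |(-7y + 5)/(y + 2) + 2/3| < 19|y − 1|/(3·(3/2)) = (38/9)|y − 1|, which is < eps once |y − 1| < (9/38)eps.
Take delta = min(3/2, (9/38)eps). Then 0 < |y − 1| < delta forces both bounds, so |(-7y + 5)/(y + 2) + 2/3| < eps.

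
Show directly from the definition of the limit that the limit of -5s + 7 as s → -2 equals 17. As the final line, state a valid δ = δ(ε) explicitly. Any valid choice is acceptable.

δ = ε/5

Suppose ε > 0. We need δ > 0 so that 0 < |s + 2| < δ implies |(-5s + 7) − 17| < ε.
|(-5s + 7) − 17| = |-5s - 10| = 5|s + 2|.
So 5|s + 2| < ε exactly when |s + 2| < ε/5.
Take δ = ε/5. If 0 < |s + 2| < δ then |(-5s + 7) − 17| = 5|s + 2| < 5·(ε/5) = ε.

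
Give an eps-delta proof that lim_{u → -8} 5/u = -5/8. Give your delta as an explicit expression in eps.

Suppose eps > 0. We seek delta > 0 such that 0 < |u + 8| < delta implies |5/u + 5/8| < eps.
|5/u + 5/8| = 5·|-8 − u|/(8·|u|) = 5|u + 8|/(8|u|).
Restrict delta ≤ 4. Then |u + 8| < 4 gives |u| > 4, so 8|u| > 32.
Then |5/u + 5/8| < 5|u + 8|/32, which is < eps when |u + 8| < (32/5)eps.
Take delta = min(4, (32/5)eps). Then 0 < |u + 8| < delta gives both |u + 8| < 4 and |u + 8| < (32/5)eps, so |5/u + 5/8| < eps.

delta = min(4, (32/5)eps)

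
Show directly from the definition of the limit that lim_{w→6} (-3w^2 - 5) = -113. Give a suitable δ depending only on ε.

δ = min(2, ε/42)

Let ε > 0 be given. We want δ > 0 such that 0 < |w − 6| < δ implies |(-3w^2 - 5) + 113| < ε.
(-3w^2 - 5) + 113 = -3w^2 + 108 = (w − 6)(-3w - 18).
So |(-3w^2 - 5) + 113| = |w − 6|·|-3w - 18|.
Require δ ≤ 2. Then |w − 6| < 2 gives |w| < 8, and by the triangle inequality |-3w - 18| ≤ 3·8 + 18 = 42.
Hence |(-3w^2 - 5) + 113| ≤ 42|w − 6| < ε provided |w − 6| < ε/42.
Choosing δ = min(2, ε/42) ensures both conditions, hence |(-3w^2 - 5) + 113| < ε.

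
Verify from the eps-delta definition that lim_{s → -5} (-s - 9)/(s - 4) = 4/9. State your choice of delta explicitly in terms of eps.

Fix eps > 0. We want delta > 0 with 0 < |s + 5| < delta ⇒ |(-s - 9)/(s - 4) − (4/9)| < eps.
Combining over a common denominator, (-s - 9)/(s - 4) − (4/9) = [(-s - 9)·(-9) − (-4)·(s - 4)] / [(-9)·(s - 4)] = 13(s + 5) / ((-9)(s - 4)).
So |(-s - 9)/(s - 4) − (4/9)| = 13|s + 5| / (9·|s − 4|).
Require delta ≤ 9/2, so |s − 4| ≥ |-9| − |s + 5| > 9 − 9/2 = 9/2.
Hence |(-s - 9)/(s - 4) − (4/9)| < 13|s + 5|/(9·(9/2)) = (26/81)|s + 5|, which is < eps once |s + 5| < (81/26)eps.
Take delta = min(9/2, (81/26)eps). Then 0 < |s + 5| < delta forces both bounds, so |(-s - 9)/(s - 4) − (4/9)| < eps.

delta = min(9/2, (81/26)eps)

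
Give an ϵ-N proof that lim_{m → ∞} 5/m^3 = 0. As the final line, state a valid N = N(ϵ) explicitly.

Fix ϵ > 0. For m ≥ 1, |5/m^3 − 0| = 5/m^3.
5/m^3 < ϵ ⇔ m^3 > 5/ϵ ⇔ m > (5/ϵ)^{1/3}.
Take N = (5/ϵ)^{1/3}. Then m > N implies 5/m^3 < ϵ.

N = (5/ϵ)^{1/3}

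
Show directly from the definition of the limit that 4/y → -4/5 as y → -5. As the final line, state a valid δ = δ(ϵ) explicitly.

δ = min(5/2, (25/8)ϵ)

Let ϵ > 0 be given. We seek δ > 0 such that 0 < |y + 5| < δ implies |4/y + 4/5| < ϵ.
|4/y + 4/5| = 4·|-5 − y|/(5·|y|) = 4|y + 5|/(5|y|).
Restrict δ ≤ 5/2. Then |y + 5| < 5/2 gives |y| > 5/2, so 5|y| > 25/2.
Then |4/y + 4/5| < 4|y + 5|/(25/2), which is < ϵ when |y + 5| < (25/8)ϵ.
Take δ = min(5/2, (25/8)ϵ). Then 0 < |y + 5| < δ gives both |y + 5| < 5/2 and |y + 5| < (25/8)ϵ, so |4/y + 4/5| < ϵ.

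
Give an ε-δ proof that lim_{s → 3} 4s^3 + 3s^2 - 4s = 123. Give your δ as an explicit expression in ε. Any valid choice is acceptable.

Let ε > 0 be given. We want δ > 0 such that 0 < |s − 3| < δ implies |(4s^3 + 3s^2 - 4s) − 123| < ε.
(4s^3 + 3s^2 - 4s) − 123 = 4s^3 + 3s^2 - 4s - 123 = (s − 3)(4s^2 + 15s + 41).
So |(4s^3 + 3s^2 - 4s) − 123| = |s − 3|·|4s^2 + 15s + 41|.
Assume first that |s − 3| < 1, so |s| < 4. Then |4s^2 + 15s + 41| ≤ 4·4^2 + 15·4 + 41 = 165.
Hence |(4s^3 + 3s^2 - 4s) − 123| ≤ 165|s − 3| < ε provided |s − 3| < ε/165.
Choosing δ = min(1, ε/165) ensures both conditions, hence |(4s^3 + 3s^2 - 4s) − 123| < ε.

δ = min(1, ε/165)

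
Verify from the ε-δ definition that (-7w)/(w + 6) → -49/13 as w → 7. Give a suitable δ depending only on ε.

δ = min(13/2, (169/84)ε)

Suppose ε > 0. We want δ > 0 with 0 < |w − 7| < δ ⇒ |(-7w)/(w + 6) + 49/13| < ε.
Combining over a common denominator, (-7w)/(w + 6) + 49/13 = [(-7w)·13 − (-49)·(w + 6)] / [13·(w + 6)] = -42(w − 7) / (13(w + 6)).
So |(-7w)/(w + 6) + 49/13| = 42|w − 7| / (13·|w + 6|).
Require δ ≤ 13/2, so |w + 6| ≥ |13| − |w − 7| > 13 − 13/2 = 13/2.
Hence |(-7w)/(w + 6) + 49/13| < 42|w − 7|/(13·(13/2)) = (84/169)|w − 7|, which is < ε once |w − 7| < (169/84)ε.
Take δ = min(13/2, (169/84)ε). Then 0 < |w − 7| < δ forces both bounds, so |(-7w)/(w + 6) + 49/13| < ε.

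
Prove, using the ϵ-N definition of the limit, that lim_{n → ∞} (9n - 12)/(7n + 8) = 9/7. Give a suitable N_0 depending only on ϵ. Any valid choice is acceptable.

Let ϵ > 0. For n ≥ 1, |(9n - 12)/(7n + 8) − (9/7)| = |-156|/(7(7n + 8)) = 156/(7(7n + 8)).
Since 7n + 8 ≥ 7n for n ≥ 1, this is ≤ 156/(7·7n) = (156/49)/n.
So |(9n - 12)/(7n + 8) − (9/7)| < ϵ whenever n > (156/49)/ϵ.
Take N_0 = (156/49)/ϵ. If n > N_0 then |(9n - 12)/(7n + 8) − (9/7)| ≤ (156/49)/n < ϵ.

N_0 = (156/49)/ϵ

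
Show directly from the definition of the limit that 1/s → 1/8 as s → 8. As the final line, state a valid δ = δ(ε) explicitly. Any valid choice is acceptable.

Let ε > 0 be given. We seek δ > 0 such that 0 < |s − 8| < δ implies |1/s − (1/8)| < ε.
|1/s − (1/8)| = |8 − s|/(8·|s|) = |s − 8|/(8|s|).
Require δ ≤ 4 so that |s| > 8 − 4 = 4, hence 8|s| > 32.
Then |1/s − (1/8)| < |s − 8|/32, which is < ε when |s − 8| < 32ε.
Take δ = min(4, 32ε). Then 0 < |s − 8| < δ gives both |s − 8| < 4 and |s − 8| < 32ε, so |1/s − (1/8)| < ε.

δ = min(4, 32ε)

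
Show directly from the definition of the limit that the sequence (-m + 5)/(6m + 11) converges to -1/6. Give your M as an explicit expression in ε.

Let ε > 0. For m ≥ 1, |(-m + 5)/(6m + 11) + 1/6| = |41|/(6(6m + 11)) = 41/(6(6m + 11)).
Since 6m + 11 ≥ 6m for m ≥ 1, this is ≤ 41/(6·6m) = (41/36)/m.
So |(-m + 5)/(6m + 11) + 1/6| < ε whenever m > (41/36)/ε.
Take M = (41/36)/ε. If m > M then |(-m + 5)/(6m + 11) + 1/6| ≤ (41/36)/m < ε.

M = (41/36)/ε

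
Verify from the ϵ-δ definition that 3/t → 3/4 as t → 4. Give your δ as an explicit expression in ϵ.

δ = min(2, (8/3)ϵ)

Suppose ϵ > 0. We seek δ > 0 such that 0 < |t − 4| < δ implies |3/t − (3/4)| < ϵ.
|3/t − (3/4)| = 3·|4 − t|/(4·|t|) = 3|t − 4|/(4|t|).
Require δ ≤ 2 so that |t| > 4 − 2 = 2, hence 4|t| > 8.
Then |3/t − (3/4)| < 3|t − 4|/8, which is < ϵ when |t − 4| < (8/3)ϵ.
Take δ = min(2, (8/3)ϵ). Then 0 < |t − 4| < δ gives both |t − 4| < 2 and |t − 4| < (8/3)ϵ, so |3/t − (3/4)| < ϵ.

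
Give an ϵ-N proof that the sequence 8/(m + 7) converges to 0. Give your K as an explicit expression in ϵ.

K = 8/ϵ

Suppose ϵ > 0. For m ≥ 1, |8/(m + 7) − 0| = 8/(m + 7) ≤ 8/m.
We need 8/m < ϵ, i.e. m > 8/ϵ.
Take K = 8/ϵ. If m > K then |8/(m + 7)| ≤ 8/m < ϵ.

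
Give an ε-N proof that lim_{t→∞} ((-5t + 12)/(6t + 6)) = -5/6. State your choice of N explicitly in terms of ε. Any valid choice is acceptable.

N = (17/6)/ε

Fix ε > 0. We seek N > 0 such that t > N implies |(-5t + 12)/(6t + 6) + 5/6| < ε.
(-5t + 12)/(6t + 6) + 5/6 = (6(-5t + 12) − (-5)(6t + 6)) / (6(6t + 6)) = 102/(6(6t + 6)).
For t > 0 we have 6t + 6 > 6t, so |(-5t + 12)/(6t + 6) + 5/6| = 102/(6(6t + 6)) < 102/(6·6t) = (17/6)/t.
Thus |(-5t + 12)/(6t + 6) + 5/6| < ε whenever t > (17/6)/ε.
Take N = (17/6)/ε. If t > N then |(-5t + 12)/(6t + 6) + 5/6| < (17/6)/t < ε.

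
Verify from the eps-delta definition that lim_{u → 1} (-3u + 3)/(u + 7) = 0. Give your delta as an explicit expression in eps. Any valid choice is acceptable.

Fix eps > 0. We want delta > 0 with 0 < |u − 1| < delta ⇒ |(-3u + 3)/(u + 7) − 0| < eps.
Combining over a common denominator, (-3u + 3)/(u + 7) − 0 = [(-3u + 3)·8 − 0·(u + 7)] / [8·(u + 7)] = -24(u − 1) / (8(u + 7)).
So |(-3u + 3)/(u + 7) − 0| = 24|u − 1| / (8·|u + 7|).
Restrict delta ≤ 4. Then |u − 1| < 4 gives |u + 7| = |(u − 1) + 8| ≥ 8 − 4 = 4.
Hence |(-3u + 3)/(u + 7) − 0| < 24|u − 1|/(8·4) = (3/4)|u − 1|, which is < eps once |u − 1| < (4/3)eps.
Take delta = min(4, (4/3)eps). Then 0 < |u − 1| < delta forces both bounds, so |(-3u + 3)/(u + 7) − 0| < eps.

delta = min(4, (4/3)eps)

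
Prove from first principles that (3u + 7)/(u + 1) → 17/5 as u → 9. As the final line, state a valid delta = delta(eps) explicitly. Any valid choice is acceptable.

delta = min(5, (25/2)eps)

Suppose eps > 0. We want delta > 0 with 0 < |u − 9| < delta ⇒ |(3u + 7)/(u + 1) − (17/5)| < eps.
Combining over a common denominator, (3u + 7)/(u + 1) − (17/5) = [(3u + 7)·10 − 34·(u + 1)] / [10·(u + 1)] = -4(u − 9) / (10(u + 1)).
So |(3u + 7)/(u + 1) − (17/5)| = 4|u − 9| / (10·|u + 1|).
Require delta ≤ 5, so |u + 1| ≥ |10| − |u − 9| > 10 − 5 = 5.
Hence |(3u + 7)/(u + 1) − (17/5)| < 4|u − 9|/(10·5) = (2/25)|u − 9|, which is < eps once |u − 9| < (25/2)eps.
Take delta = min(5, (25/2)eps). Then 0 < |u − 9| < delta forces both bounds, so |(3u + 7)/(u + 1) − (17/5)| < eps.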